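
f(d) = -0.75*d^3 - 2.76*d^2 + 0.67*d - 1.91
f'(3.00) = -36.14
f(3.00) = -44.99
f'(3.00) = -36.14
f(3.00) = -44.99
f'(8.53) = -210.13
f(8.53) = -662.50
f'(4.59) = -72.07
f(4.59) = -129.51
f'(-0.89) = 3.80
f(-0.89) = -4.16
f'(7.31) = -159.91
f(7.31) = -437.46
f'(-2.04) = 2.57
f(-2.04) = -8.40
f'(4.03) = -58.12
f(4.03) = -93.12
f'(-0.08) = 1.10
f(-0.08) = -1.98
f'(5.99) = -113.13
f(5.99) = -258.12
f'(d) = -2.25*d^2 - 5.52*d + 0.67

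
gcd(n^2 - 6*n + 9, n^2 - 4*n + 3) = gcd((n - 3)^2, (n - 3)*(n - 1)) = n - 3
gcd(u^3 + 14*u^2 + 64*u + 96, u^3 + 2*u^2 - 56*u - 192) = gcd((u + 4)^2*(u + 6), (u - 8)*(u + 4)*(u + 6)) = u^2 + 10*u + 24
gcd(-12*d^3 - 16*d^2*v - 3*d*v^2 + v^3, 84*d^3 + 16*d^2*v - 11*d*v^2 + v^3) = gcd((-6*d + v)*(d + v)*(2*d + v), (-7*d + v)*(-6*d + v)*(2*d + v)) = -12*d^2 - 4*d*v + v^2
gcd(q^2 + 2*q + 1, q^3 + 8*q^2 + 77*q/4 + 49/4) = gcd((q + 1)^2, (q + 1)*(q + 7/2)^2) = q + 1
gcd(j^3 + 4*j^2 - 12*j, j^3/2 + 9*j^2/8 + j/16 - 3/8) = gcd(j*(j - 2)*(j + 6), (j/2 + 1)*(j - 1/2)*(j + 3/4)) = 1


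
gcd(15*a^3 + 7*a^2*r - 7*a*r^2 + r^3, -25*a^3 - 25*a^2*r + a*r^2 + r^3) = -5*a^2 - 4*a*r + r^2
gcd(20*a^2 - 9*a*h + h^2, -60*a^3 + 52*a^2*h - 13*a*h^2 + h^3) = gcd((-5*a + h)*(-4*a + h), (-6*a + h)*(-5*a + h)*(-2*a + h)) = 5*a - h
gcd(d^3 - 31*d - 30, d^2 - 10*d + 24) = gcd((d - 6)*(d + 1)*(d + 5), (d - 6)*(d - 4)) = d - 6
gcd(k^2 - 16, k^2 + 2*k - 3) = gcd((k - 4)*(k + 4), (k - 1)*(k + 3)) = 1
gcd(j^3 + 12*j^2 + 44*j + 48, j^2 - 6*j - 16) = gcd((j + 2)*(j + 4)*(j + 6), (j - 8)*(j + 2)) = j + 2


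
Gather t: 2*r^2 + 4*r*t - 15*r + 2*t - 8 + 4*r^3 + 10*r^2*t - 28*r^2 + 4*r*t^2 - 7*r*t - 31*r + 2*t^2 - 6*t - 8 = 4*r^3 - 26*r^2 - 46*r + t^2*(4*r + 2) + t*(10*r^2 - 3*r - 4) - 16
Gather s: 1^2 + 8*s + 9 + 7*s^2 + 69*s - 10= 7*s^2 + 77*s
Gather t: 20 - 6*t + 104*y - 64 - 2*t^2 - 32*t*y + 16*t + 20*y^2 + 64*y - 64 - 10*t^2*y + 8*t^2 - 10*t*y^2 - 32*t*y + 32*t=t^2*(6 - 10*y) + t*(-10*y^2 - 64*y + 42) + 20*y^2 + 168*y - 108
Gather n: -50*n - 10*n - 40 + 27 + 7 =-60*n - 6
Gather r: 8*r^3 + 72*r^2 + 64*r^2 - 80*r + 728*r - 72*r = 8*r^3 + 136*r^2 + 576*r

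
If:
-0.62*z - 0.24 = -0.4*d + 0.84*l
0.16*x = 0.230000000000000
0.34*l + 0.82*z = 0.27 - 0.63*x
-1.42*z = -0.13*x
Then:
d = -3.79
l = -2.19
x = 1.44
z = 0.13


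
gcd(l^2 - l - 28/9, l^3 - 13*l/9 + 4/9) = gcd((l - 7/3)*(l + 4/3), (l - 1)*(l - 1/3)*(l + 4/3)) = l + 4/3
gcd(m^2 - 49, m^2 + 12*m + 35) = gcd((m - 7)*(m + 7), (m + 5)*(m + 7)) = m + 7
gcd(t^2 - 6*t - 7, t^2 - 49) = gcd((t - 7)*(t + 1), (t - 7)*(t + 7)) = t - 7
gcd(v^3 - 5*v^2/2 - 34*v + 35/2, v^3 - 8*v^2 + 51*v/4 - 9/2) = v - 1/2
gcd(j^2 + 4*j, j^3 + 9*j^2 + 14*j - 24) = j + 4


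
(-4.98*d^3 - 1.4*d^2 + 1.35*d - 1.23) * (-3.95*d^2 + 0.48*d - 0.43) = 19.671*d^5 + 3.1396*d^4 - 3.8631*d^3 + 6.1085*d^2 - 1.1709*d + 0.5289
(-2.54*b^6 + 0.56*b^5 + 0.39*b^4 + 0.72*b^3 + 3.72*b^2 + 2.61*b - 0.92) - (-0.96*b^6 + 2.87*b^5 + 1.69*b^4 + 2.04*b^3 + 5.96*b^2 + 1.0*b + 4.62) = -1.58*b^6 - 2.31*b^5 - 1.3*b^4 - 1.32*b^3 - 2.24*b^2 + 1.61*b - 5.54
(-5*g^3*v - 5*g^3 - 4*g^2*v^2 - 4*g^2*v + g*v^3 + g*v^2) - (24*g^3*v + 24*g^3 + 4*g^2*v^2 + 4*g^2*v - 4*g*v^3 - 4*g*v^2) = -29*g^3*v - 29*g^3 - 8*g^2*v^2 - 8*g^2*v + 5*g*v^3 + 5*g*v^2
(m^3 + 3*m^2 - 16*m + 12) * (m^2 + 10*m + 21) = m^5 + 13*m^4 + 35*m^3 - 85*m^2 - 216*m + 252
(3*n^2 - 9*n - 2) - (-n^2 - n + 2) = 4*n^2 - 8*n - 4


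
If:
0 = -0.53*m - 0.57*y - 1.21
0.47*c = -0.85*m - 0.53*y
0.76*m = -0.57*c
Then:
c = 5.57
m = -4.18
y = 1.76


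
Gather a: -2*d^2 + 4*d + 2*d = -2*d^2 + 6*d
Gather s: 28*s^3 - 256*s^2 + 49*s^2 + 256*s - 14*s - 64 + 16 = 28*s^3 - 207*s^2 + 242*s - 48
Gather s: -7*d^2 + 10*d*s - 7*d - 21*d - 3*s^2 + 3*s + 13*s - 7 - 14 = -7*d^2 - 28*d - 3*s^2 + s*(10*d + 16) - 21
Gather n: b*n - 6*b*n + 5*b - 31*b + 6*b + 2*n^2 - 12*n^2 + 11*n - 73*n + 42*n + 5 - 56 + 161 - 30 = -20*b - 10*n^2 + n*(-5*b - 20) + 80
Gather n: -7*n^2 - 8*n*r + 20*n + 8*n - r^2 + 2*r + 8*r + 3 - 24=-7*n^2 + n*(28 - 8*r) - r^2 + 10*r - 21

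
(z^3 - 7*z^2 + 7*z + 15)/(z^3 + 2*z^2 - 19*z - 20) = (z^2 - 8*z + 15)/(z^2 + z - 20)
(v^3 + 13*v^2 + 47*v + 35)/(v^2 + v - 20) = (v^2 + 8*v + 7)/(v - 4)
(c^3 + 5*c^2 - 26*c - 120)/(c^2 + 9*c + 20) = (c^2 + c - 30)/(c + 5)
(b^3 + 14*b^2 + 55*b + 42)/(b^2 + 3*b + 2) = (b^2 + 13*b + 42)/(b + 2)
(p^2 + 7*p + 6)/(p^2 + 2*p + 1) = (p + 6)/(p + 1)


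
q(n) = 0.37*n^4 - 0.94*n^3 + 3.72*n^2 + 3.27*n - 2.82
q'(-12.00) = -3049.53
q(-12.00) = 9790.26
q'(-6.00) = -462.57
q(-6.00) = 794.04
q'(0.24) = 4.91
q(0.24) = -1.83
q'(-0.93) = -7.28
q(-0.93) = -1.61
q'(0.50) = 6.47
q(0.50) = -0.35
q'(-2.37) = -49.90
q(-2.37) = 34.51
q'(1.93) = 17.76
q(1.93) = 15.72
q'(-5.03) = -293.85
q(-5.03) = 431.33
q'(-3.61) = -129.97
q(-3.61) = 140.92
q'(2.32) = 23.83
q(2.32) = 23.77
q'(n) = 1.48*n^3 - 2.82*n^2 + 7.44*n + 3.27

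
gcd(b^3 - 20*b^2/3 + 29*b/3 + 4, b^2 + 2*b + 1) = 1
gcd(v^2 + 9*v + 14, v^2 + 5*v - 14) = v + 7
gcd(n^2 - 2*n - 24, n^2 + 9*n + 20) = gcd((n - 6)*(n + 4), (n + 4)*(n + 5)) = n + 4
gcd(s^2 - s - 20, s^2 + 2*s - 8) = s + 4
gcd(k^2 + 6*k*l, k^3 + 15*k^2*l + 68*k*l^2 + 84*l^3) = k + 6*l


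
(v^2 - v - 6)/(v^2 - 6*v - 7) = (-v^2 + v + 6)/(-v^2 + 6*v + 7)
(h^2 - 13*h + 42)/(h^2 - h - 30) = (h - 7)/(h + 5)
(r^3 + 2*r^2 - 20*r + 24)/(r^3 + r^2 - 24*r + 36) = (r - 2)/(r - 3)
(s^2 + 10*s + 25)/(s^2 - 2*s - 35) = (s + 5)/(s - 7)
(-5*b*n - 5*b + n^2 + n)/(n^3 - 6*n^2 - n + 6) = (-5*b + n)/(n^2 - 7*n + 6)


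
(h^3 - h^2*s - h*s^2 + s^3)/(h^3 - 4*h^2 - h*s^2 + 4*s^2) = (h - s)/(h - 4)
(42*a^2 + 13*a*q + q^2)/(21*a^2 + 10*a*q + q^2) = (6*a + q)/(3*a + q)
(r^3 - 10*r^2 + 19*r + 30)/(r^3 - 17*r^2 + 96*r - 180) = (r + 1)/(r - 6)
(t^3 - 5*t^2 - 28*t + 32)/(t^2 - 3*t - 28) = (t^2 - 9*t + 8)/(t - 7)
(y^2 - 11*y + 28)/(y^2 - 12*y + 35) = (y - 4)/(y - 5)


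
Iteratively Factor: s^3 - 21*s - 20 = (s + 1)*(s^2 - s - 20) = (s + 1)*(s + 4)*(s - 5)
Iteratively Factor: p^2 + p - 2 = (p - 1)*(p + 2)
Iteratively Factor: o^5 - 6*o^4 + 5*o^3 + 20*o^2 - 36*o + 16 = (o - 4)*(o^4 - 2*o^3 - 3*o^2 + 8*o - 4) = (o - 4)*(o - 1)*(o^3 - o^2 - 4*o + 4) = (o - 4)*(o - 2)*(o - 1)*(o^2 + o - 2) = (o - 4)*(o - 2)*(o - 1)*(o + 2)*(o - 1)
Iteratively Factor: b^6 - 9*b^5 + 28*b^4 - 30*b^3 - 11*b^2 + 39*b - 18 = (b + 1)*(b^5 - 10*b^4 + 38*b^3 - 68*b^2 + 57*b - 18) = (b - 1)*(b + 1)*(b^4 - 9*b^3 + 29*b^2 - 39*b + 18) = (b - 3)*(b - 1)*(b + 1)*(b^3 - 6*b^2 + 11*b - 6) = (b - 3)*(b - 2)*(b - 1)*(b + 1)*(b^2 - 4*b + 3) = (b - 3)*(b - 2)*(b - 1)^2*(b + 1)*(b - 3)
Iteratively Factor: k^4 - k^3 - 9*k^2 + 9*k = (k - 1)*(k^3 - 9*k) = (k - 3)*(k - 1)*(k^2 + 3*k) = k*(k - 3)*(k - 1)*(k + 3)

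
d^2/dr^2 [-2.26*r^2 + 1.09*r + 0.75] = -4.52000000000000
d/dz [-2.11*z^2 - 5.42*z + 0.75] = -4.22*z - 5.42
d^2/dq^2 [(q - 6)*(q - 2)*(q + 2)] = 6*q - 12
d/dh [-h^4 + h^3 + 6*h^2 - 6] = h*(-4*h^2 + 3*h + 12)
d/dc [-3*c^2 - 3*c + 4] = -6*c - 3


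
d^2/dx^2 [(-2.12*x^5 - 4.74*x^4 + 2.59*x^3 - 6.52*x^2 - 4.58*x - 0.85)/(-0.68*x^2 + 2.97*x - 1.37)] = (5.88172800000001*x^7 - 64.12128*x^6 + 202.516128*x^5 + 18.5790600000001*x^4 - 239.300222*x^3 + 135.902826*x^2 - 65.067354*x + 75.15771)/(0.314432*x^6 - 4.119984*x^5 + 19.8951*x^4 - 42.799185*x^3 + 40.082775*x^2 - 16.723179*x + 2.571353)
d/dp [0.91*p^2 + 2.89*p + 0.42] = 1.82*p + 2.89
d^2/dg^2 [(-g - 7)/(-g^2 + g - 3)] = 2*(-3*(g + 2)*(g^2 - g + 3) + (g + 7)*(2*g - 1)^2)/(g^2 - g + 3)^3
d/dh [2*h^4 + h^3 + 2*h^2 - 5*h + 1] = 8*h^3 + 3*h^2 + 4*h - 5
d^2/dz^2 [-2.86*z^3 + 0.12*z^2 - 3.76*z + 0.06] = 0.24 - 17.16*z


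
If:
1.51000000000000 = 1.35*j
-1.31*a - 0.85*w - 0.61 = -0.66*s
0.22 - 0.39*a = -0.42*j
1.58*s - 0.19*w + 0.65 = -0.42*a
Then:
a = 1.77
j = 1.12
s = -1.43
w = -4.55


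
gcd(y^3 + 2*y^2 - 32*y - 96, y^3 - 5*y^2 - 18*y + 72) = y^2 - 2*y - 24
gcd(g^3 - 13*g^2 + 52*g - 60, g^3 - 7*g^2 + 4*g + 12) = g^2 - 8*g + 12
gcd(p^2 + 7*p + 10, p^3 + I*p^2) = 1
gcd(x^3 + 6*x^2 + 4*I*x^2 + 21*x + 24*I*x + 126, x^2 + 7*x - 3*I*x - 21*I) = x - 3*I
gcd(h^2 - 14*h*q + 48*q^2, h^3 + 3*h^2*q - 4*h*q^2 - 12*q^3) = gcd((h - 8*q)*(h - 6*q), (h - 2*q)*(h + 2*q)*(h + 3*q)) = 1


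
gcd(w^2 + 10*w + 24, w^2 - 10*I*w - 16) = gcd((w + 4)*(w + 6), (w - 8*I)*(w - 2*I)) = 1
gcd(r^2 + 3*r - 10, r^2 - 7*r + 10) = r - 2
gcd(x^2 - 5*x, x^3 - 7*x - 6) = 1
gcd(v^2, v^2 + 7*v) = v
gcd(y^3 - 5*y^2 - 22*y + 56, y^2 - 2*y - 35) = y - 7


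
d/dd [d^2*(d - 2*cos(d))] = d*(2*d*sin(d) + 3*d - 4*cos(d))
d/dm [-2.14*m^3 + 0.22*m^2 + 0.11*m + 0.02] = -6.42*m^2 + 0.44*m + 0.11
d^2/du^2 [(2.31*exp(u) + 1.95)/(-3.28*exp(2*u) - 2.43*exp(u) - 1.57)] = (-24.851904*exp(4*u) - 65.503896*exp(3*u) + 24.746616*exp(2*u) + 37.465206*exp(u) + 1.745526)*exp(u)/(35.287552*exp(6*u) + 78.428736*exp(5*u) + 108.77628*exp(4*u) + 89.430075*exp(3*u) + 52.066695*exp(2*u) + 17.969121*exp(u) + 3.869893)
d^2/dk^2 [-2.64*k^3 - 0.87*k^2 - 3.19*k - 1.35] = -15.84*k - 1.74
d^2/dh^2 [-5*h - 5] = 0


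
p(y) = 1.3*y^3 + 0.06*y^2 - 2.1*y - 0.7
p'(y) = 3.9*y^2 + 0.12*y - 2.1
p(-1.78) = -4.10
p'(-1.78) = 10.04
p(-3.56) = -51.12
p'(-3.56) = 46.90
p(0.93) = -1.56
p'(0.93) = 1.38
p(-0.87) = 0.32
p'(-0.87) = 0.75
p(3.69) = 57.68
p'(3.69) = 51.45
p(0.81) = -1.67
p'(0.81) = 0.56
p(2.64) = 18.09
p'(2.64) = 25.40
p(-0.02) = -0.66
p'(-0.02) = -2.10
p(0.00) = -0.70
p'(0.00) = -2.10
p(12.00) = 2229.14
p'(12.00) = 560.94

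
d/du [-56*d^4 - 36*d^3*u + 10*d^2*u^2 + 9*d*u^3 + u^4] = -36*d^3 + 20*d^2*u + 27*d*u^2 + 4*u^3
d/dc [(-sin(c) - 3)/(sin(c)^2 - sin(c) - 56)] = (sin(c)^2 + 6*sin(c) + 53)*cos(c)/(sin(c) + cos(c)^2 + 55)^2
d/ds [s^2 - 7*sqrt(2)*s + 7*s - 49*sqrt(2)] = 2*s - 7*sqrt(2) + 7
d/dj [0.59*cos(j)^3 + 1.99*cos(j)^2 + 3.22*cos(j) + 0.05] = (1.77*sin(j)^2 - 3.98*cos(j) - 4.99)*sin(j)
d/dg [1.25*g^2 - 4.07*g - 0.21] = 2.5*g - 4.07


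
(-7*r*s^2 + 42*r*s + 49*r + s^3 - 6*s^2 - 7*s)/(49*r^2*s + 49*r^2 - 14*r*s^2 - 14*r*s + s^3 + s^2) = (7 - s)/(7*r - s)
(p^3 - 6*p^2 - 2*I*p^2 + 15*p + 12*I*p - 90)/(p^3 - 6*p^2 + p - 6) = (p^2 - 2*I*p + 15)/(p^2 + 1)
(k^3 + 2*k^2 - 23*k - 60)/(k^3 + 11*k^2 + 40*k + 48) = (k - 5)/(k + 4)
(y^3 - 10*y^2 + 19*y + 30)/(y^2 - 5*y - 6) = y - 5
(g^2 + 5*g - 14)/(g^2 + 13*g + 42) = (g - 2)/(g + 6)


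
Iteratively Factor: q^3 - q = (q - 1)*(q^2 + q) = q*(q - 1)*(q + 1)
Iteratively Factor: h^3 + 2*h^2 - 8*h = (h + 4)*(h^2 - 2*h) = (h - 2)*(h + 4)*(h)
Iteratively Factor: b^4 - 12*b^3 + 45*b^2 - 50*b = (b - 2)*(b^3 - 10*b^2 + 25*b) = b*(b - 2)*(b^2 - 10*b + 25) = b*(b - 5)*(b - 2)*(b - 5)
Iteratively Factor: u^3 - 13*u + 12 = (u + 4)*(u^2 - 4*u + 3) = (u - 1)*(u + 4)*(u - 3)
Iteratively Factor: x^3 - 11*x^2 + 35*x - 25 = (x - 5)*(x^2 - 6*x + 5) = (x - 5)*(x - 1)*(x - 5)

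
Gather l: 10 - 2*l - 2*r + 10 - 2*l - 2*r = -4*l - 4*r + 20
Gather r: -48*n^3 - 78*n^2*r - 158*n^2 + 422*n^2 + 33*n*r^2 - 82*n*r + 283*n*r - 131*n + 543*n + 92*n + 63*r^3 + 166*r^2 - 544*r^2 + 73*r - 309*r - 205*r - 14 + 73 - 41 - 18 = -48*n^3 + 264*n^2 + 504*n + 63*r^3 + r^2*(33*n - 378) + r*(-78*n^2 + 201*n - 441)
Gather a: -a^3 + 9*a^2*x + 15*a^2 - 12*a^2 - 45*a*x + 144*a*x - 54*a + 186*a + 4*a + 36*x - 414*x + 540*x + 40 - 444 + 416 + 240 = -a^3 + a^2*(9*x + 3) + a*(99*x + 136) + 162*x + 252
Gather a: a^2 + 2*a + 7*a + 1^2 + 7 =a^2 + 9*a + 8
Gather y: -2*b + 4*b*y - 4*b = 4*b*y - 6*b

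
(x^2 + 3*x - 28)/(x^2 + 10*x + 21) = (x - 4)/(x + 3)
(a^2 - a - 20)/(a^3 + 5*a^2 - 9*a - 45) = (a^2 - a - 20)/(a^3 + 5*a^2 - 9*a - 45)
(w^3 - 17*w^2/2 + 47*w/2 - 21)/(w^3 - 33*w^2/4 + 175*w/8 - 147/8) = 4*(w - 2)/(4*w - 7)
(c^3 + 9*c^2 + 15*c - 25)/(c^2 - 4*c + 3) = (c^2 + 10*c + 25)/(c - 3)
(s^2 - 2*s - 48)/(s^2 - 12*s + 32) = (s + 6)/(s - 4)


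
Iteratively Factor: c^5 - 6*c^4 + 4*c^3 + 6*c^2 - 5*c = (c - 5)*(c^4 - c^3 - c^2 + c) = (c - 5)*(c + 1)*(c^3 - 2*c^2 + c) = (c - 5)*(c - 1)*(c + 1)*(c^2 - c) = c*(c - 5)*(c - 1)*(c + 1)*(c - 1)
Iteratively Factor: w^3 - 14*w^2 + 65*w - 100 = (w - 4)*(w^2 - 10*w + 25) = (w - 5)*(w - 4)*(w - 5)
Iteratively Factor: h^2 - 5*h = (h)*(h - 5)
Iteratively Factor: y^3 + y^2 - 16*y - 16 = (y - 4)*(y^2 + 5*y + 4) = (y - 4)*(y + 4)*(y + 1)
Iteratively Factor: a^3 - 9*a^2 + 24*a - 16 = (a - 1)*(a^2 - 8*a + 16) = (a - 4)*(a - 1)*(a - 4)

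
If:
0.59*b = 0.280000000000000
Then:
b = 0.47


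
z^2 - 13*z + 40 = (z - 8)*(z - 5)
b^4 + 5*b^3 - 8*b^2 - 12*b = b*(b - 2)*(b + 1)*(b + 6)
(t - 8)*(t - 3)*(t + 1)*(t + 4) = t^4 - 6*t^3 - 27*t^2 + 76*t + 96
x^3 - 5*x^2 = x^2*(x - 5)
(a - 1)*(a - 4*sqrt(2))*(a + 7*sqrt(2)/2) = a^3 - a^2 - sqrt(2)*a^2/2 - 28*a + sqrt(2)*a/2 + 28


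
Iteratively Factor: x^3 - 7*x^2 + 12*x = (x - 4)*(x^2 - 3*x) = x*(x - 4)*(x - 3)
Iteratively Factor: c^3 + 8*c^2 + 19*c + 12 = (c + 4)*(c^2 + 4*c + 3) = (c + 1)*(c + 4)*(c + 3)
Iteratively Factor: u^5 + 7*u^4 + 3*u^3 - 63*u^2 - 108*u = (u - 3)*(u^4 + 10*u^3 + 33*u^2 + 36*u) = (u - 3)*(u + 3)*(u^3 + 7*u^2 + 12*u) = (u - 3)*(u + 3)*(u + 4)*(u^2 + 3*u) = (u - 3)*(u + 3)^2*(u + 4)*(u)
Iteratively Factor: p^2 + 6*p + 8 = (p + 4)*(p + 2)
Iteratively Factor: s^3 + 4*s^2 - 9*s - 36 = (s - 3)*(s^2 + 7*s + 12) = (s - 3)*(s + 4)*(s + 3)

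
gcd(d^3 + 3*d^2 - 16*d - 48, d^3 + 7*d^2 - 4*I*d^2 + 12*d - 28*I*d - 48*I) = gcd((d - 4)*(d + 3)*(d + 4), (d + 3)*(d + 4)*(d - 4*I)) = d^2 + 7*d + 12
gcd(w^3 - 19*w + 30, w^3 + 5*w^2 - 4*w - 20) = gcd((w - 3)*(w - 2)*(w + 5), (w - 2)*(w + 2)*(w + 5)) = w^2 + 3*w - 10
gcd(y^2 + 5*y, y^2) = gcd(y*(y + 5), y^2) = y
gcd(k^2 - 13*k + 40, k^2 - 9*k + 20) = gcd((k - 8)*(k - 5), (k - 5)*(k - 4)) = k - 5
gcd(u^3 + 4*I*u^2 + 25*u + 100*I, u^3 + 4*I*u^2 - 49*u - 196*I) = u + 4*I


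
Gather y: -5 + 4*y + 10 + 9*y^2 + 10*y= 9*y^2 + 14*y + 5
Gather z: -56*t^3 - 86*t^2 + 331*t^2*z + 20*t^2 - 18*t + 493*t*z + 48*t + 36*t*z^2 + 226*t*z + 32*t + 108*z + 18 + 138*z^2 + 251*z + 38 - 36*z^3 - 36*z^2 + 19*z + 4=-56*t^3 - 66*t^2 + 62*t - 36*z^3 + z^2*(36*t + 102) + z*(331*t^2 + 719*t + 378) + 60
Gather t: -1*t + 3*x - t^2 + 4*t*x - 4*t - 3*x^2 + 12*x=-t^2 + t*(4*x - 5) - 3*x^2 + 15*x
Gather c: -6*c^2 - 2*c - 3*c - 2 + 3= -6*c^2 - 5*c + 1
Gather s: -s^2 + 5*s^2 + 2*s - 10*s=4*s^2 - 8*s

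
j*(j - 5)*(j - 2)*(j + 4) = j^4 - 3*j^3 - 18*j^2 + 40*j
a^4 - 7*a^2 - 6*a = a*(a - 3)*(a + 1)*(a + 2)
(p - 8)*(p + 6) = p^2 - 2*p - 48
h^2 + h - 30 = (h - 5)*(h + 6)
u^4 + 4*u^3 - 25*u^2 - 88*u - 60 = (u - 5)*(u + 1)*(u + 2)*(u + 6)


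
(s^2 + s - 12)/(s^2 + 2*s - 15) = (s + 4)/(s + 5)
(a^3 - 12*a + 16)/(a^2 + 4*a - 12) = (a^2 + 2*a - 8)/(a + 6)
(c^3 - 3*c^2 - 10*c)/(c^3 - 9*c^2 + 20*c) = (c + 2)/(c - 4)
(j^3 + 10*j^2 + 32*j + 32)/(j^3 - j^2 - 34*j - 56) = (j + 4)/(j - 7)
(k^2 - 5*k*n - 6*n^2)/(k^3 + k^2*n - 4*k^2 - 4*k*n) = (k - 6*n)/(k*(k - 4))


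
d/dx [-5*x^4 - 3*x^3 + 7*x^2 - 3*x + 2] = -20*x^3 - 9*x^2 + 14*x - 3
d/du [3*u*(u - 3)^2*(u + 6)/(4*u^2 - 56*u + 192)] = 3*(u^5 - 21*u^4 + 96*u^3 + 162*u^2 - 1296*u + 1296)/(2*(u^4 - 28*u^3 + 292*u^2 - 1344*u + 2304))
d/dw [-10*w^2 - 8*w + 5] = -20*w - 8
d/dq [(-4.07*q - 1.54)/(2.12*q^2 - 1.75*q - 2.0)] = (8.6284*q^2 + 6.5296*q + 5.445)/(4.4944*q^4 - 7.42*q^3 - 5.4175*q^2 + 7.0*q + 4.0)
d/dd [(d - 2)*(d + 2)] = 2*d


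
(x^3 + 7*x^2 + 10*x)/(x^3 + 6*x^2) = (x^2 + 7*x + 10)/(x*(x + 6))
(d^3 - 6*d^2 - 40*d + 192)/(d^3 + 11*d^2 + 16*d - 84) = (d^2 - 12*d + 32)/(d^2 + 5*d - 14)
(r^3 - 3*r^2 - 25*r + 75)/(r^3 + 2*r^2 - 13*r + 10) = (r^2 - 8*r + 15)/(r^2 - 3*r + 2)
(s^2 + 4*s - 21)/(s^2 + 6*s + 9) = (s^2 + 4*s - 21)/(s^2 + 6*s + 9)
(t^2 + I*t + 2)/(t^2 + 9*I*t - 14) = (t - I)/(t + 7*I)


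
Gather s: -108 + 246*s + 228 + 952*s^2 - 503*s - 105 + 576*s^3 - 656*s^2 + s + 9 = 576*s^3 + 296*s^2 - 256*s + 24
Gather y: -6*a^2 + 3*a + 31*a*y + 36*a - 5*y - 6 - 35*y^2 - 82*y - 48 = -6*a^2 + 39*a - 35*y^2 + y*(31*a - 87) - 54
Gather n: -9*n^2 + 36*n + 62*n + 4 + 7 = -9*n^2 + 98*n + 11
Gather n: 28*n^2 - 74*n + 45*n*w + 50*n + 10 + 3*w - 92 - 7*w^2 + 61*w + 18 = 28*n^2 + n*(45*w - 24) - 7*w^2 + 64*w - 64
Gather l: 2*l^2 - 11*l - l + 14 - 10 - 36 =2*l^2 - 12*l - 32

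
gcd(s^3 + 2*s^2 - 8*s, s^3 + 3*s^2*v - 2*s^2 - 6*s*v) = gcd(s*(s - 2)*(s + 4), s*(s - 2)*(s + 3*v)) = s^2 - 2*s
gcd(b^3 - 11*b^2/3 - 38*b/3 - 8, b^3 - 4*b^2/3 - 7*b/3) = b + 1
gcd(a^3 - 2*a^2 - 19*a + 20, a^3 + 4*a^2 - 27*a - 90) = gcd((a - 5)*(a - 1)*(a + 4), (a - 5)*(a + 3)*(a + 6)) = a - 5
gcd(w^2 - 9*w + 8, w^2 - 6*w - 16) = w - 8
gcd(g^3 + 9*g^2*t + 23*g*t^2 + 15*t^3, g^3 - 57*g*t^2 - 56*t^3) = g + t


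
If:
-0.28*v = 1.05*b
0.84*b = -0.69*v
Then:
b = 0.00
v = 0.00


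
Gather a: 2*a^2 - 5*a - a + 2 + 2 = 2*a^2 - 6*a + 4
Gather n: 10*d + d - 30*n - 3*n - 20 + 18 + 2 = 11*d - 33*n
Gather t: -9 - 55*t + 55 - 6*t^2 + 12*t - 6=-6*t^2 - 43*t + 40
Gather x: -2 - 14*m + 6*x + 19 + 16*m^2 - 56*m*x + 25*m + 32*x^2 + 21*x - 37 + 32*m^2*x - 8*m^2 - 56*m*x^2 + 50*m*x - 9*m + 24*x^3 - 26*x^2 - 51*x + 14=8*m^2 + 2*m + 24*x^3 + x^2*(6 - 56*m) + x*(32*m^2 - 6*m - 24) - 6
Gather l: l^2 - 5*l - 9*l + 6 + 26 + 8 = l^2 - 14*l + 40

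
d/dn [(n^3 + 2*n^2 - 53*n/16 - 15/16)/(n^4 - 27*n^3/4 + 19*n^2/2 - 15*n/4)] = (-64*n^6 - 256*n^5 + 2108*n^4 - 3102*n^3 + 319*n^2 + 1140*n - 225)/(4*n^2*(16*n^6 - 216*n^5 + 1033*n^4 - 2172*n^3 + 2254*n^2 - 1140*n + 225))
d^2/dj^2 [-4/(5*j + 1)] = -200/(5*j + 1)^3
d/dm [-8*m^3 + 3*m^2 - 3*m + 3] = -24*m^2 + 6*m - 3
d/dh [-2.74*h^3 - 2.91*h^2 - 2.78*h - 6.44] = -8.22*h^2 - 5.82*h - 2.78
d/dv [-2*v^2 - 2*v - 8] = -4*v - 2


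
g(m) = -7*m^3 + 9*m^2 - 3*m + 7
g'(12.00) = -2811.00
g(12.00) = -10829.00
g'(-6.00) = -867.00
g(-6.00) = 1861.00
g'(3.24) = -165.13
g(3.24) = -146.33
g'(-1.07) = -46.30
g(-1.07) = 29.09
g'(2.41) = -81.59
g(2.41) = -45.94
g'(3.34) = -177.15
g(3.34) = -163.44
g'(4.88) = -415.26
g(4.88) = -606.81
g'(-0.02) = -3.37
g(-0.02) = 7.06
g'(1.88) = -43.38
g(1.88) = -13.34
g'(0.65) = -0.17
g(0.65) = 6.93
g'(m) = -21*m^2 + 18*m - 3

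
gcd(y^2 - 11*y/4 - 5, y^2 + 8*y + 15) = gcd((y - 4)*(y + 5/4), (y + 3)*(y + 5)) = 1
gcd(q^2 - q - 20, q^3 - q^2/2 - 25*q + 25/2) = q - 5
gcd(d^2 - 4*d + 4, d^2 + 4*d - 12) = d - 2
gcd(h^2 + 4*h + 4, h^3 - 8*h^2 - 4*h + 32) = h + 2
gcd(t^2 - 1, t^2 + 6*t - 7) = t - 1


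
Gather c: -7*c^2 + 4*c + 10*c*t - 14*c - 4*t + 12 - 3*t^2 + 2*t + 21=-7*c^2 + c*(10*t - 10) - 3*t^2 - 2*t + 33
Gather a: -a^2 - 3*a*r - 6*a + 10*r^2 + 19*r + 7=-a^2 + a*(-3*r - 6) + 10*r^2 + 19*r + 7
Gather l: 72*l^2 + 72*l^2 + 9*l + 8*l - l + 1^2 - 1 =144*l^2 + 16*l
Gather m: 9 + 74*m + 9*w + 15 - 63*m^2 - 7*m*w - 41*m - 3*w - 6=-63*m^2 + m*(33 - 7*w) + 6*w + 18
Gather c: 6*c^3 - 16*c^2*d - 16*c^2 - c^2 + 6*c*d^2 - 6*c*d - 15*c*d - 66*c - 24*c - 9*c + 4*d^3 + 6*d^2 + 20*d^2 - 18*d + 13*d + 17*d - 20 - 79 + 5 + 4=6*c^3 + c^2*(-16*d - 17) + c*(6*d^2 - 21*d - 99) + 4*d^3 + 26*d^2 + 12*d - 90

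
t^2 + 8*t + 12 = (t + 2)*(t + 6)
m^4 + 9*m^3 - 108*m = m*(m - 3)*(m + 6)^2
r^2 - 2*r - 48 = (r - 8)*(r + 6)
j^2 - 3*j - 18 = (j - 6)*(j + 3)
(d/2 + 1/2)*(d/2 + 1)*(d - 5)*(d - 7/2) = d^4/4 - 11*d^3/8 - 3*d^2/2 + 71*d/8 + 35/4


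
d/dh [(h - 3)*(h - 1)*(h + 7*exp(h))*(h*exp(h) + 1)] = h^4*exp(h) + 14*h^3*exp(2*h) - 35*h^2*exp(2*h) - 2*h^2*exp(h) + 3*h^2 - 14*h*exp(2*h) - 8*h*exp(h) - 8*h + 21*exp(2*h) - 7*exp(h) + 3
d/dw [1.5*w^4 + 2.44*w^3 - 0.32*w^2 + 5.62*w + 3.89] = 6.0*w^3 + 7.32*w^2 - 0.64*w + 5.62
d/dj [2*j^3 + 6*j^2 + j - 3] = 6*j^2 + 12*j + 1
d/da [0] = 0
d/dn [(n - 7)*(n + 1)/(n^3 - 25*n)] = (-n^4 + 12*n^3 - 4*n^2 - 175)/(n^2*(n^4 - 50*n^2 + 625))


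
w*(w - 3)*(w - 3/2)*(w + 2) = w^4 - 5*w^3/2 - 9*w^2/2 + 9*w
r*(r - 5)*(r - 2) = r^3 - 7*r^2 + 10*r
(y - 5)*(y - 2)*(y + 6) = y^3 - y^2 - 32*y + 60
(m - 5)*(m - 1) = m^2 - 6*m + 5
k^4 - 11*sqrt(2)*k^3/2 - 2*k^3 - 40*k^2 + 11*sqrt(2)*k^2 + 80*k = k*(k - 2)*(k - 8*sqrt(2))*(k + 5*sqrt(2)/2)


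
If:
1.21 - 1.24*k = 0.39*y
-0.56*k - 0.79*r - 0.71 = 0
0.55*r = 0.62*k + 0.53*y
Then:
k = 3.17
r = -3.14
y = -6.97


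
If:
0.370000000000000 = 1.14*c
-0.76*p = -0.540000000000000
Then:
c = 0.32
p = 0.71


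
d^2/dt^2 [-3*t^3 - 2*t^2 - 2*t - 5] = -18*t - 4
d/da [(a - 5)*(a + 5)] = 2*a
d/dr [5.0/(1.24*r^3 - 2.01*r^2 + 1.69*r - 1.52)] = (-18.6*r^2 + 20.1*r - 8.45)/(1.24*r^3 - 2.01*r^2 + 1.69*r - 1.52)^2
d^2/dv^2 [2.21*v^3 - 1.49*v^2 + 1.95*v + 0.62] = 13.26*v - 2.98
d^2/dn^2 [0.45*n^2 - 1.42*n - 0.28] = 0.900000000000000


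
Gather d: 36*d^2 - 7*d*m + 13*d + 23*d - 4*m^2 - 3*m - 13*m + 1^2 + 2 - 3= 36*d^2 + d*(36 - 7*m) - 4*m^2 - 16*m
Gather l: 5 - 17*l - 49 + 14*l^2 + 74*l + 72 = 14*l^2 + 57*l + 28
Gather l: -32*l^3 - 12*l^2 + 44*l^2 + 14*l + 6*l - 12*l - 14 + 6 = -32*l^3 + 32*l^2 + 8*l - 8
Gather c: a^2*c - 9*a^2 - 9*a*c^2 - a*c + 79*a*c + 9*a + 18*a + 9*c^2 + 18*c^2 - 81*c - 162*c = -9*a^2 + 27*a + c^2*(27 - 9*a) + c*(a^2 + 78*a - 243)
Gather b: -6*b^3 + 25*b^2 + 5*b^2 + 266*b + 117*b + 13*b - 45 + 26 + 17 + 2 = -6*b^3 + 30*b^2 + 396*b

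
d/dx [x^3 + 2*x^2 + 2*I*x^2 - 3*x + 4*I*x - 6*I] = 3*x^2 + 4*x*(1 + I) - 3 + 4*I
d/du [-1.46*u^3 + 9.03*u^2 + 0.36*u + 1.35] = -4.38*u^2 + 18.06*u + 0.36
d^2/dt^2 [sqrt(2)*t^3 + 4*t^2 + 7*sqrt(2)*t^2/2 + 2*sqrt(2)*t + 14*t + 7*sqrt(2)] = 6*sqrt(2)*t + 8 + 7*sqrt(2)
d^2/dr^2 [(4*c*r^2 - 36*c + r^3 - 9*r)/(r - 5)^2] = 4*(20*c*r - 4*c + 33*r - 45)/(r^4 - 20*r^3 + 150*r^2 - 500*r + 625)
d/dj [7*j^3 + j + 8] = 21*j^2 + 1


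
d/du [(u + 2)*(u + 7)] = 2*u + 9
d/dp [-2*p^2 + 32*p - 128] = 32 - 4*p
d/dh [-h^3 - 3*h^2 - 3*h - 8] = -3*h^2 - 6*h - 3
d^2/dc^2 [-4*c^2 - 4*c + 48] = -8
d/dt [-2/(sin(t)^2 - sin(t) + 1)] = 2*(2*sin(t) - 1)*cos(t)/(sin(t)^2 - sin(t) + 1)^2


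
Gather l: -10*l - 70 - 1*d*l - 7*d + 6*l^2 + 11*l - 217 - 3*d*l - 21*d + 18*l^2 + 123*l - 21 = -28*d + 24*l^2 + l*(124 - 4*d) - 308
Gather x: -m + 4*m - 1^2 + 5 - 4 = 3*m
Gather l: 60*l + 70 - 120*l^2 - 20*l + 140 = -120*l^2 + 40*l + 210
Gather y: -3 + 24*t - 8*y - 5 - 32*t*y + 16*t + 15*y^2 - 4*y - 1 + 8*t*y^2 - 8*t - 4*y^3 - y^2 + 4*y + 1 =32*t - 4*y^3 + y^2*(8*t + 14) + y*(-32*t - 8) - 8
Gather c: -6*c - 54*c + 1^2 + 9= 10 - 60*c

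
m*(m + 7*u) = m^2 + 7*m*u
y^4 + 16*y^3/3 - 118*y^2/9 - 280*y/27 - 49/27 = (y - 7/3)*(y + 1/3)^2*(y + 7)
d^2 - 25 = (d - 5)*(d + 5)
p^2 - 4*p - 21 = (p - 7)*(p + 3)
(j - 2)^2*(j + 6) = j^3 + 2*j^2 - 20*j + 24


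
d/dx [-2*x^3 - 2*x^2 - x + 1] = -6*x^2 - 4*x - 1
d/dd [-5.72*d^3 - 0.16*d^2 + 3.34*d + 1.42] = -17.16*d^2 - 0.32*d + 3.34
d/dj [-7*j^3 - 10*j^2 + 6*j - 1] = -21*j^2 - 20*j + 6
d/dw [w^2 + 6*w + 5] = 2*w + 6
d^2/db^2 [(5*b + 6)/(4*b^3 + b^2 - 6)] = 2*(4*b^2*(5*b + 6)*(6*b + 1)^2 - (60*b^2 + 10*b + (5*b + 6)*(12*b + 1))*(4*b^3 + b^2 - 6))/(4*b^3 + b^2 - 6)^3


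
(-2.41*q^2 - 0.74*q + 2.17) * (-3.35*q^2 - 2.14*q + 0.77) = 8.0735*q^4 + 7.6364*q^3 - 7.5416*q^2 - 5.2136*q + 1.6709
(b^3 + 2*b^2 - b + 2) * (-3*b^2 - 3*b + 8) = -3*b^5 - 9*b^4 + 5*b^3 + 13*b^2 - 14*b + 16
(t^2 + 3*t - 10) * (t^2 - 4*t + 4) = t^4 - t^3 - 18*t^2 + 52*t - 40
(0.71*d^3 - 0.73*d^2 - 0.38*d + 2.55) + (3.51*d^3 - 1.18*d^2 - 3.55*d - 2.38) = 4.22*d^3 - 1.91*d^2 - 3.93*d + 0.17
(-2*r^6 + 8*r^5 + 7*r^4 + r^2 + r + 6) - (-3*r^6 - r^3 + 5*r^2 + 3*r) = r^6 + 8*r^5 + 7*r^4 + r^3 - 4*r^2 - 2*r + 6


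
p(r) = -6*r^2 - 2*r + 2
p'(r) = -12*r - 2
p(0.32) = 0.75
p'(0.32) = -5.84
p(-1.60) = -10.16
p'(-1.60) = 17.20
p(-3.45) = -62.52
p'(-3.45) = 39.40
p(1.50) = -14.50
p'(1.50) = -20.00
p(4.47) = -126.83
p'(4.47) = -55.64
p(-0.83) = -0.47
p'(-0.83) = 7.96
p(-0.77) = -0.02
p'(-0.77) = 7.24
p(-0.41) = 1.81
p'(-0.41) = 2.92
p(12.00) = -886.00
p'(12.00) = -146.00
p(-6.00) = -202.00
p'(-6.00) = 70.00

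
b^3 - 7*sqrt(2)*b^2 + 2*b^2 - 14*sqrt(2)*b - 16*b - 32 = (b + 2)*(b - 8*sqrt(2))*(b + sqrt(2))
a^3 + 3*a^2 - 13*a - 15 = (a - 3)*(a + 1)*(a + 5)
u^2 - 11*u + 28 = (u - 7)*(u - 4)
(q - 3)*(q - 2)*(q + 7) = q^3 + 2*q^2 - 29*q + 42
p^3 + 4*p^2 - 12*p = p*(p - 2)*(p + 6)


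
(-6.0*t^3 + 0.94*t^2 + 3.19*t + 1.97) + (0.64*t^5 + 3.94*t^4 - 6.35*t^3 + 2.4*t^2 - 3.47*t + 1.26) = 0.64*t^5 + 3.94*t^4 - 12.35*t^3 + 3.34*t^2 - 0.28*t + 3.23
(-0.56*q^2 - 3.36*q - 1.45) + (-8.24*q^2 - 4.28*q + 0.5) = -8.8*q^2 - 7.64*q - 0.95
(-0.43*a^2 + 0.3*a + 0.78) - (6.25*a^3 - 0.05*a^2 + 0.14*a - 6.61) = -6.25*a^3 - 0.38*a^2 + 0.16*a + 7.39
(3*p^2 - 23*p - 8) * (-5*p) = -15*p^3 + 115*p^2 + 40*p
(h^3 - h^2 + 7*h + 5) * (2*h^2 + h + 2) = 2*h^5 - h^4 + 15*h^3 + 15*h^2 + 19*h + 10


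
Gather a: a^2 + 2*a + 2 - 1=a^2 + 2*a + 1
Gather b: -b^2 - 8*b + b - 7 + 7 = -b^2 - 7*b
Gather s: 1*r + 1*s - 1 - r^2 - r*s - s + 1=-r^2 - r*s + r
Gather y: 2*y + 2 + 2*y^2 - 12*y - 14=2*y^2 - 10*y - 12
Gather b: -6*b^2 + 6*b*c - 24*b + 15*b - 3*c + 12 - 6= -6*b^2 + b*(6*c - 9) - 3*c + 6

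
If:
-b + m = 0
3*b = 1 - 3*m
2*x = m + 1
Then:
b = 1/6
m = 1/6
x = 7/12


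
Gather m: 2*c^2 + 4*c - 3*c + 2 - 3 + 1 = 2*c^2 + c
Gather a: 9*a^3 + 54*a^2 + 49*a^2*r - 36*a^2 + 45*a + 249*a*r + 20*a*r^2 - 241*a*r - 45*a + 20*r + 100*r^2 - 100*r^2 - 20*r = 9*a^3 + a^2*(49*r + 18) + a*(20*r^2 + 8*r)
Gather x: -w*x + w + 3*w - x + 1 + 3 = 4*w + x*(-w - 1) + 4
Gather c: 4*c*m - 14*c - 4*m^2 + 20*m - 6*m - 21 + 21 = c*(4*m - 14) - 4*m^2 + 14*m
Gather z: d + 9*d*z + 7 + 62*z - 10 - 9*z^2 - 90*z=d - 9*z^2 + z*(9*d - 28) - 3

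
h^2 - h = h*(h - 1)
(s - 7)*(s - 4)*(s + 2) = s^3 - 9*s^2 + 6*s + 56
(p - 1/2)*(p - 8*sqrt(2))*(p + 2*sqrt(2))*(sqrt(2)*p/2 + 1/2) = sqrt(2)*p^4/2 - 11*p^3/2 - sqrt(2)*p^3/4 - 19*sqrt(2)*p^2 + 11*p^2/4 - 16*p + 19*sqrt(2)*p/2 + 8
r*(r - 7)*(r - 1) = r^3 - 8*r^2 + 7*r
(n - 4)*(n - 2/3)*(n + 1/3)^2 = n^4 - 4*n^3 - n^2/3 + 34*n/27 + 8/27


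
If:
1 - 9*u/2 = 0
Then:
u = 2/9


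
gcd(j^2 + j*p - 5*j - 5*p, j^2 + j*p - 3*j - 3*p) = j + p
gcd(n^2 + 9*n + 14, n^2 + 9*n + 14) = n^2 + 9*n + 14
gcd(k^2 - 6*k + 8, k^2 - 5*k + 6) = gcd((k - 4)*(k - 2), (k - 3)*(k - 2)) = k - 2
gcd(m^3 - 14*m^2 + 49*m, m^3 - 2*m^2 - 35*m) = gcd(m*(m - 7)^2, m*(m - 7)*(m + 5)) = m^2 - 7*m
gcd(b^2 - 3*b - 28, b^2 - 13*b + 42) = b - 7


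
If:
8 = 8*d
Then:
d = 1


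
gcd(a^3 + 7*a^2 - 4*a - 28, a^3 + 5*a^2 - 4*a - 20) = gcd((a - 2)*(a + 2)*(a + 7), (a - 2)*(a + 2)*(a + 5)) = a^2 - 4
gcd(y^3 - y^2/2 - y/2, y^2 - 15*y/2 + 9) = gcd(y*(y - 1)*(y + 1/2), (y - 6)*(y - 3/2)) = 1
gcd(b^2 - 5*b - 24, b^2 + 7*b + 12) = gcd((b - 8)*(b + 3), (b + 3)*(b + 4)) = b + 3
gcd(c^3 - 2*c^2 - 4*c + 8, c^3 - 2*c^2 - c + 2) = c - 2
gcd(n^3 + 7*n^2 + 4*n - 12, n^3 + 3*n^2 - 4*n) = n - 1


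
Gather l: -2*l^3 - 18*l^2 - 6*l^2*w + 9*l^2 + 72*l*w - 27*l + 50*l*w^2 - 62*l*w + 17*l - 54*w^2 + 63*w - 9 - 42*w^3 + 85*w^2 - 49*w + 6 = -2*l^3 + l^2*(-6*w - 9) + l*(50*w^2 + 10*w - 10) - 42*w^3 + 31*w^2 + 14*w - 3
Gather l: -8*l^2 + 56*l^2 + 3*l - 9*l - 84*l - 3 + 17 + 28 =48*l^2 - 90*l + 42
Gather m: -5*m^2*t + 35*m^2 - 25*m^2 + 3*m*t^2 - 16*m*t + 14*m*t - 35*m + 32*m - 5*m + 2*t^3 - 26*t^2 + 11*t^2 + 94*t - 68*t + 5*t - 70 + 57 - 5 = m^2*(10 - 5*t) + m*(3*t^2 - 2*t - 8) + 2*t^3 - 15*t^2 + 31*t - 18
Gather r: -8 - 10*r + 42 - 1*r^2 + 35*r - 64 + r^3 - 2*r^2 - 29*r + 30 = r^3 - 3*r^2 - 4*r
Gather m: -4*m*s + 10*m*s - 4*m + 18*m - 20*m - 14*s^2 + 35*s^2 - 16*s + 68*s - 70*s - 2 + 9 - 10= m*(6*s - 6) + 21*s^2 - 18*s - 3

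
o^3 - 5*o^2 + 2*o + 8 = (o - 4)*(o - 2)*(o + 1)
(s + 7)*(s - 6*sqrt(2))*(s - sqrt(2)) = s^3 - 7*sqrt(2)*s^2 + 7*s^2 - 49*sqrt(2)*s + 12*s + 84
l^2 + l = l*(l + 1)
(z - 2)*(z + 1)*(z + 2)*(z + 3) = z^4 + 4*z^3 - z^2 - 16*z - 12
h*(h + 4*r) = h^2 + 4*h*r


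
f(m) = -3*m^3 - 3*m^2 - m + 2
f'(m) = -9*m^2 - 6*m - 1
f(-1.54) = 7.38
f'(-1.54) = -13.10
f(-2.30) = 24.93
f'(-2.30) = -34.81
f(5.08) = -473.79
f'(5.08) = -263.74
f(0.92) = -3.80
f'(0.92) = -14.14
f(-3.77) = 123.88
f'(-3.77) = -106.30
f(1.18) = -8.29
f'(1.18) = -20.61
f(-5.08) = 322.95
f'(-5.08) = -202.78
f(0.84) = -2.73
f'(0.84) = -12.39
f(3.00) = -109.00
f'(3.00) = -100.00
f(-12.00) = 4766.00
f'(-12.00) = -1225.00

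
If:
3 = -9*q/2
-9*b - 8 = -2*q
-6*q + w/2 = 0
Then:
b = -28/27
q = -2/3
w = -8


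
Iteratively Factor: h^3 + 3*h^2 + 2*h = (h)*(h^2 + 3*h + 2) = h*(h + 1)*(h + 2)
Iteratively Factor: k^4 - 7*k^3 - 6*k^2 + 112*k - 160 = (k - 5)*(k^3 - 2*k^2 - 16*k + 32) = (k - 5)*(k - 4)*(k^2 + 2*k - 8) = (k - 5)*(k - 4)*(k + 4)*(k - 2)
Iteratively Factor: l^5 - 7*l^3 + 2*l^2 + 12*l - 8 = (l + 2)*(l^4 - 2*l^3 - 3*l^2 + 8*l - 4) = (l - 1)*(l + 2)*(l^3 - l^2 - 4*l + 4) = (l - 1)^2*(l + 2)*(l^2 - 4) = (l - 1)^2*(l + 2)^2*(l - 2)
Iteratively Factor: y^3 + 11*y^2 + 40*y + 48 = (y + 4)*(y^2 + 7*y + 12) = (y + 3)*(y + 4)*(y + 4)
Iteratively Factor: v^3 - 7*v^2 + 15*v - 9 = (v - 3)*(v^2 - 4*v + 3) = (v - 3)^2*(v - 1)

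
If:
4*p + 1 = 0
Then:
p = -1/4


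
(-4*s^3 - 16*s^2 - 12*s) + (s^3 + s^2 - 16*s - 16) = -3*s^3 - 15*s^2 - 28*s - 16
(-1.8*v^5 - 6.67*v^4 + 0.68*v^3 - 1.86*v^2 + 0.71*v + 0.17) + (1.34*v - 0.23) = -1.8*v^5 - 6.67*v^4 + 0.68*v^3 - 1.86*v^2 + 2.05*v - 0.06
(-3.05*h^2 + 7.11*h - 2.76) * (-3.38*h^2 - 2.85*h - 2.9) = 10.309*h^4 - 15.3393*h^3 - 2.0897*h^2 - 12.753*h + 8.004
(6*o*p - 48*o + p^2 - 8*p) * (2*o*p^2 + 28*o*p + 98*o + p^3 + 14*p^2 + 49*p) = 12*o^2*p^3 + 72*o^2*p^2 - 756*o^2*p - 4704*o^2 + 8*o*p^4 + 48*o*p^3 - 504*o*p^2 - 3136*o*p + p^5 + 6*p^4 - 63*p^3 - 392*p^2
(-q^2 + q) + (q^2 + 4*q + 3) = 5*q + 3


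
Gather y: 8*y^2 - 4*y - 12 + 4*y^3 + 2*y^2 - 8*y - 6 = 4*y^3 + 10*y^2 - 12*y - 18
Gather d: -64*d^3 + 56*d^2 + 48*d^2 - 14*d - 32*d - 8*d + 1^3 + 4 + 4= -64*d^3 + 104*d^2 - 54*d + 9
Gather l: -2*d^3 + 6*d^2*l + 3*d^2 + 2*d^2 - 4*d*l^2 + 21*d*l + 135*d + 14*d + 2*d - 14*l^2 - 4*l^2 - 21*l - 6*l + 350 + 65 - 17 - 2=-2*d^3 + 5*d^2 + 151*d + l^2*(-4*d - 18) + l*(6*d^2 + 21*d - 27) + 396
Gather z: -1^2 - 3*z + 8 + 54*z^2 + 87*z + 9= 54*z^2 + 84*z + 16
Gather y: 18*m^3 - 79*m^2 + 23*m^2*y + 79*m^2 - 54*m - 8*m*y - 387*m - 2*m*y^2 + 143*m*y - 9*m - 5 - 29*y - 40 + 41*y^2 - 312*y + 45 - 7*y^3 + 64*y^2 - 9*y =18*m^3 - 450*m - 7*y^3 + y^2*(105 - 2*m) + y*(23*m^2 + 135*m - 350)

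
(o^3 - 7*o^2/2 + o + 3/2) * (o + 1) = o^4 - 5*o^3/2 - 5*o^2/2 + 5*o/2 + 3/2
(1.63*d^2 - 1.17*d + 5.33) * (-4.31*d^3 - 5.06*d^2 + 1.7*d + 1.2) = -7.0253*d^5 - 3.2051*d^4 - 14.2811*d^3 - 27.0028*d^2 + 7.657*d + 6.396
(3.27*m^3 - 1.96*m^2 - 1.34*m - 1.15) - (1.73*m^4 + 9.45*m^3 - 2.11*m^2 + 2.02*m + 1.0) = -1.73*m^4 - 6.18*m^3 + 0.15*m^2 - 3.36*m - 2.15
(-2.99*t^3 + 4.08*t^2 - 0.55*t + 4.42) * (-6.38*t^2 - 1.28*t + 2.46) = 19.0762*t^5 - 22.2032*t^4 - 9.0688*t^3 - 17.4588*t^2 - 7.0106*t + 10.8732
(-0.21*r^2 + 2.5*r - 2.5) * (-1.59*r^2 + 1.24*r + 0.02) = 0.3339*r^4 - 4.2354*r^3 + 7.0708*r^2 - 3.05*r - 0.05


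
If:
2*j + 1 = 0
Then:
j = -1/2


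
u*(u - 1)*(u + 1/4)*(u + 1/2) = u^4 - u^3/4 - 5*u^2/8 - u/8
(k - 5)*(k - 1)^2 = k^3 - 7*k^2 + 11*k - 5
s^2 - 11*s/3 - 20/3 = (s - 5)*(s + 4/3)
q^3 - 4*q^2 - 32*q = q*(q - 8)*(q + 4)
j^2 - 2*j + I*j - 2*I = (j - 2)*(j + I)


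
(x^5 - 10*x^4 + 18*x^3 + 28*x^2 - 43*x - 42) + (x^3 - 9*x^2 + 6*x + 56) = x^5 - 10*x^4 + 19*x^3 + 19*x^2 - 37*x + 14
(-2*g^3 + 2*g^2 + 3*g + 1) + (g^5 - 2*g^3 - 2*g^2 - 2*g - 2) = g^5 - 4*g^3 + g - 1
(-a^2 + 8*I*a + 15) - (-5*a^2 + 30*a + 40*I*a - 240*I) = 4*a^2 - 30*a - 32*I*a + 15 + 240*I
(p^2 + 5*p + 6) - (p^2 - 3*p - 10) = 8*p + 16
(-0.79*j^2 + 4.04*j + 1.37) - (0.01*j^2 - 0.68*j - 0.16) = -0.8*j^2 + 4.72*j + 1.53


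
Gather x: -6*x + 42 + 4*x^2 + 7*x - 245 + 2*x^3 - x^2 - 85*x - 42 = 2*x^3 + 3*x^2 - 84*x - 245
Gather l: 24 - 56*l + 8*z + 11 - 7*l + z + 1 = -63*l + 9*z + 36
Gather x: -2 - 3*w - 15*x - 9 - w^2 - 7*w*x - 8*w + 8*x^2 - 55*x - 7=-w^2 - 11*w + 8*x^2 + x*(-7*w - 70) - 18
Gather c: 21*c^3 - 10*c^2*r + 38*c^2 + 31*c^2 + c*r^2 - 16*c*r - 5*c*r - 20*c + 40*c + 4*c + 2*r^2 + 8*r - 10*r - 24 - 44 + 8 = 21*c^3 + c^2*(69 - 10*r) + c*(r^2 - 21*r + 24) + 2*r^2 - 2*r - 60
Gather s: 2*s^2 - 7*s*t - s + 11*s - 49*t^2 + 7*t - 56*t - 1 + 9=2*s^2 + s*(10 - 7*t) - 49*t^2 - 49*t + 8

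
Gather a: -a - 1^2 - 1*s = -a - s - 1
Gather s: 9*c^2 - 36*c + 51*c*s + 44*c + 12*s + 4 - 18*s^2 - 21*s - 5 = 9*c^2 + 8*c - 18*s^2 + s*(51*c - 9) - 1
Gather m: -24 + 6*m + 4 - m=5*m - 20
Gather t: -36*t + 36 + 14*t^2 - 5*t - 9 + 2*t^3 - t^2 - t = 2*t^3 + 13*t^2 - 42*t + 27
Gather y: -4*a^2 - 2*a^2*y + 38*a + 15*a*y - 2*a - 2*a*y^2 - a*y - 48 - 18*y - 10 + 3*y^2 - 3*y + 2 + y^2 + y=-4*a^2 + 36*a + y^2*(4 - 2*a) + y*(-2*a^2 + 14*a - 20) - 56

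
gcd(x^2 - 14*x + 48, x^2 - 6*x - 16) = x - 8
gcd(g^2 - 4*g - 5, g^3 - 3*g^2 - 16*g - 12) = g + 1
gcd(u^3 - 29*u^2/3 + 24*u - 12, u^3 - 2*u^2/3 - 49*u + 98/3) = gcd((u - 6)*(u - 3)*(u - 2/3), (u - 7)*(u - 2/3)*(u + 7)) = u - 2/3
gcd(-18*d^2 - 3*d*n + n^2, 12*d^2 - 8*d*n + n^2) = 6*d - n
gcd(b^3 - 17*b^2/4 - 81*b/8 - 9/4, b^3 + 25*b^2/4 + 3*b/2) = b + 1/4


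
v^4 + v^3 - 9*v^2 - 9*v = v*(v - 3)*(v + 1)*(v + 3)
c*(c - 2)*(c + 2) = c^3 - 4*c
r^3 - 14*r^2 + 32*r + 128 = (r - 8)^2*(r + 2)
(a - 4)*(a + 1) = a^2 - 3*a - 4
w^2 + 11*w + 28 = (w + 4)*(w + 7)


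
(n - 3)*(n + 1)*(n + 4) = n^3 + 2*n^2 - 11*n - 12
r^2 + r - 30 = (r - 5)*(r + 6)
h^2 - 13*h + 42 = (h - 7)*(h - 6)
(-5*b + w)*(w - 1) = -5*b*w + 5*b + w^2 - w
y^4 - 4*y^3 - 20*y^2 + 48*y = y*(y - 6)*(y - 2)*(y + 4)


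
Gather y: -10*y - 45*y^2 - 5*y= -45*y^2 - 15*y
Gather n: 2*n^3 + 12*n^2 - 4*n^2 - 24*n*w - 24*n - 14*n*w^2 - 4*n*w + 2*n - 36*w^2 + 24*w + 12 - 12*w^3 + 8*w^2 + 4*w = 2*n^3 + 8*n^2 + n*(-14*w^2 - 28*w - 22) - 12*w^3 - 28*w^2 + 28*w + 12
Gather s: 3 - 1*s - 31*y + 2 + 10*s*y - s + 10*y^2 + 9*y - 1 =s*(10*y - 2) + 10*y^2 - 22*y + 4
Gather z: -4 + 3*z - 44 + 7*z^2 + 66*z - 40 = 7*z^2 + 69*z - 88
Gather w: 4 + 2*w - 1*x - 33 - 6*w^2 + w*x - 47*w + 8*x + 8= -6*w^2 + w*(x - 45) + 7*x - 21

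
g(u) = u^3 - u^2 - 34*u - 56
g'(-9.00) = 227.00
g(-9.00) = -560.00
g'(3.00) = -13.00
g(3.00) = -140.00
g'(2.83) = -15.63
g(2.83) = -137.56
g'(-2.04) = -17.44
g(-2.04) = 0.71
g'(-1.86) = -19.90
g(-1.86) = -2.65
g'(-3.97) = 21.22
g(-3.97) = 0.65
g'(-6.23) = 94.90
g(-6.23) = -124.80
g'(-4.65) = 40.17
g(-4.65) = -20.07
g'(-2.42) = -11.59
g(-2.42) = 6.25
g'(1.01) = -32.96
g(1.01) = -90.33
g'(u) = 3*u^2 - 2*u - 34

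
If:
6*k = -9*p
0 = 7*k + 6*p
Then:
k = 0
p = 0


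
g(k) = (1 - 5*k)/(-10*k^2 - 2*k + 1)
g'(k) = (1 - 5*k)*(20*k + 2)/(-10*k^2 - 2*k + 1)^2 - 5/(-10*k^2 - 2*k + 1)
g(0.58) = 0.54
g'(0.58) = -0.66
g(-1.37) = -0.52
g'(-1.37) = -0.55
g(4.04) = 0.11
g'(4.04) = -0.03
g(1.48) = 0.27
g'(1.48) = -0.15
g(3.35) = 0.13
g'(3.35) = -0.04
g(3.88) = 0.12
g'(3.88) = -0.03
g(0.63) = 0.51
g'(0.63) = -0.57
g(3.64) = 0.12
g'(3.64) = -0.03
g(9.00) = 0.05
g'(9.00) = -0.00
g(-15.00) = -0.03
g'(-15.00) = 0.00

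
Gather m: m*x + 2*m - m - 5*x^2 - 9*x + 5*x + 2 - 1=m*(x + 1) - 5*x^2 - 4*x + 1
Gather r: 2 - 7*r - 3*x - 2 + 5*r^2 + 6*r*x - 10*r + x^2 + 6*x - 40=5*r^2 + r*(6*x - 17) + x^2 + 3*x - 40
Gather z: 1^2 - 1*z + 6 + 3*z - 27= 2*z - 20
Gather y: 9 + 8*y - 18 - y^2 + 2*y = -y^2 + 10*y - 9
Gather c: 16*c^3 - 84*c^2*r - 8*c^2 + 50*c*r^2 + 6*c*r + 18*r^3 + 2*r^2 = 16*c^3 + c^2*(-84*r - 8) + c*(50*r^2 + 6*r) + 18*r^3 + 2*r^2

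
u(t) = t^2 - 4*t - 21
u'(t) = 2*t - 4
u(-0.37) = -19.38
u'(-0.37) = -4.74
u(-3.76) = 8.18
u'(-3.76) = -11.52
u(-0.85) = -16.88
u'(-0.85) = -5.70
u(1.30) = -24.51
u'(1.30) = -1.40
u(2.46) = -24.79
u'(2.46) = 0.92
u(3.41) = -23.01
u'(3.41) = 2.82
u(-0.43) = -19.10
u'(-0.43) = -4.86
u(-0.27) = -19.85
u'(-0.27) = -4.54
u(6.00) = -9.00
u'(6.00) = 8.00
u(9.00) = 24.00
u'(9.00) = 14.00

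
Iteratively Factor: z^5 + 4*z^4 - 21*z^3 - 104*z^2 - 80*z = (z + 1)*(z^4 + 3*z^3 - 24*z^2 - 80*z) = (z + 1)*(z + 4)*(z^3 - z^2 - 20*z) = (z - 5)*(z + 1)*(z + 4)*(z^2 + 4*z) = z*(z - 5)*(z + 1)*(z + 4)*(z + 4)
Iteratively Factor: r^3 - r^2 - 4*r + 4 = (r - 2)*(r^2 + r - 2) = (r - 2)*(r + 2)*(r - 1)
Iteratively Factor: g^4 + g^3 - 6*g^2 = (g)*(g^3 + g^2 - 6*g) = g*(g + 3)*(g^2 - 2*g) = g*(g - 2)*(g + 3)*(g)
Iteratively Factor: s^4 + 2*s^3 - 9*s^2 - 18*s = (s)*(s^3 + 2*s^2 - 9*s - 18) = s*(s + 2)*(s^2 - 9) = s*(s - 3)*(s + 2)*(s + 3)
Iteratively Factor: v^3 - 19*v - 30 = (v + 2)*(v^2 - 2*v - 15) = (v - 5)*(v + 2)*(v + 3)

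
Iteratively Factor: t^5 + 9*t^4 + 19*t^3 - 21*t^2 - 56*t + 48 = (t - 1)*(t^4 + 10*t^3 + 29*t^2 + 8*t - 48) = (t - 1)*(t + 3)*(t^3 + 7*t^2 + 8*t - 16) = (t - 1)*(t + 3)*(t + 4)*(t^2 + 3*t - 4) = (t - 1)*(t + 3)*(t + 4)^2*(t - 1)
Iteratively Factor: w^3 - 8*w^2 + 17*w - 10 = (w - 1)*(w^2 - 7*w + 10) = (w - 5)*(w - 1)*(w - 2)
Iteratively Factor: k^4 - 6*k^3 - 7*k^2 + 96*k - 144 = (k - 3)*(k^3 - 3*k^2 - 16*k + 48) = (k - 3)^2*(k^2 - 16) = (k - 4)*(k - 3)^2*(k + 4)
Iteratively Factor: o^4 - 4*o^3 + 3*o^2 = (o - 1)*(o^3 - 3*o^2) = o*(o - 1)*(o^2 - 3*o) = o^2*(o - 1)*(o - 3)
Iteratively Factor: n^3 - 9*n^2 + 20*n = (n)*(n^2 - 9*n + 20) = n*(n - 5)*(n - 4)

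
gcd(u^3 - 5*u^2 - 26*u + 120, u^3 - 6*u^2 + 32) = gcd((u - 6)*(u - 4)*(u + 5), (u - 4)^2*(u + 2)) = u - 4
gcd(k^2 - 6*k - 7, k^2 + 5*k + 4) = k + 1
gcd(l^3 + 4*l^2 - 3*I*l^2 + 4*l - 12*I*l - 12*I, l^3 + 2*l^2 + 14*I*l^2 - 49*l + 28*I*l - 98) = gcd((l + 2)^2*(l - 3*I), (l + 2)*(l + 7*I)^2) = l + 2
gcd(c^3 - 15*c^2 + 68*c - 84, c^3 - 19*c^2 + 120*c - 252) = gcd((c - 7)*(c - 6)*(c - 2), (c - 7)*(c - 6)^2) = c^2 - 13*c + 42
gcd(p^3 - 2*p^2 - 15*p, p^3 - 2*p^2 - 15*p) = p^3 - 2*p^2 - 15*p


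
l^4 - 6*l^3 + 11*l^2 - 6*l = l*(l - 3)*(l - 2)*(l - 1)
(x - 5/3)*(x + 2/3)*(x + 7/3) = x^3 + 4*x^2/3 - 31*x/9 - 70/27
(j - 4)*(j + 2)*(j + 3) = j^3 + j^2 - 14*j - 24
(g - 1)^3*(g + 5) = g^4 + 2*g^3 - 12*g^2 + 14*g - 5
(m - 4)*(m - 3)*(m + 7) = m^3 - 37*m + 84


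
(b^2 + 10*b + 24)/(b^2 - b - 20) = (b + 6)/(b - 5)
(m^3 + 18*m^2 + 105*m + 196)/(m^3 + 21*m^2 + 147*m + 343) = (m + 4)/(m + 7)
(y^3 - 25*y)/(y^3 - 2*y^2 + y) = (y^2 - 25)/(y^2 - 2*y + 1)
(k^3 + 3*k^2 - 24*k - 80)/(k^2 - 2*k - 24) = (k^2 - k - 20)/(k - 6)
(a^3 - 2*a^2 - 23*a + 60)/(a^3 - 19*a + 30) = (a - 4)/(a - 2)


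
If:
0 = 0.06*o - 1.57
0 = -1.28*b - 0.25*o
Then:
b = -5.11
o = 26.17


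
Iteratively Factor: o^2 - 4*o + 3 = (o - 1)*(o - 3)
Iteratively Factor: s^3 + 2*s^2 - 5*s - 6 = (s - 2)*(s^2 + 4*s + 3) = (s - 2)*(s + 3)*(s + 1)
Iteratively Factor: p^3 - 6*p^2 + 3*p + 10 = (p - 5)*(p^2 - p - 2) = (p - 5)*(p - 2)*(p + 1)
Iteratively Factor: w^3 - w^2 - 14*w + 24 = (w + 4)*(w^2 - 5*w + 6) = (w - 2)*(w + 4)*(w - 3)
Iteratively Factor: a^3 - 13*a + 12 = (a - 3)*(a^2 + 3*a - 4) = (a - 3)*(a + 4)*(a - 1)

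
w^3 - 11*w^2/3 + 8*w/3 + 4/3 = (w - 2)^2*(w + 1/3)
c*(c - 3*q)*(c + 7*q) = c^3 + 4*c^2*q - 21*c*q^2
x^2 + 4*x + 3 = (x + 1)*(x + 3)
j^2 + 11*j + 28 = (j + 4)*(j + 7)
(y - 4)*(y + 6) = y^2 + 2*y - 24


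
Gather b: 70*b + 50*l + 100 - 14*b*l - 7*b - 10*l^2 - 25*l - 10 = b*(63 - 14*l) - 10*l^2 + 25*l + 90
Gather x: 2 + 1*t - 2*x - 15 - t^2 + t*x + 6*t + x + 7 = -t^2 + 7*t + x*(t - 1) - 6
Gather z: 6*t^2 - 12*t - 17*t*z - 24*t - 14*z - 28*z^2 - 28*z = 6*t^2 - 36*t - 28*z^2 + z*(-17*t - 42)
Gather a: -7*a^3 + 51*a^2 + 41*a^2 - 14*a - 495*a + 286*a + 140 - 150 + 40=-7*a^3 + 92*a^2 - 223*a + 30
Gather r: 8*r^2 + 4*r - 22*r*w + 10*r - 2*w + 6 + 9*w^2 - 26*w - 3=8*r^2 + r*(14 - 22*w) + 9*w^2 - 28*w + 3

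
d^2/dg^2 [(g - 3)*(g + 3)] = 2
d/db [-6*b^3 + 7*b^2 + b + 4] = -18*b^2 + 14*b + 1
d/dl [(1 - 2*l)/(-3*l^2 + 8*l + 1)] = 2*(-3*l^2 + 3*l - 5)/(9*l^4 - 48*l^3 + 58*l^2 + 16*l + 1)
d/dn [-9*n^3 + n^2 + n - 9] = -27*n^2 + 2*n + 1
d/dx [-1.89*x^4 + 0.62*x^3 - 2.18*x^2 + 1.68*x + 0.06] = -7.56*x^3 + 1.86*x^2 - 4.36*x + 1.68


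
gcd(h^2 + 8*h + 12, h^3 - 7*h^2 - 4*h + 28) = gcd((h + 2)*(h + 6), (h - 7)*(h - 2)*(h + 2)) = h + 2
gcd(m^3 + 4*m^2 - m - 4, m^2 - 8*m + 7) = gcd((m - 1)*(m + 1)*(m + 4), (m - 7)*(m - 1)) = m - 1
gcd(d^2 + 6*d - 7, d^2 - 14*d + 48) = 1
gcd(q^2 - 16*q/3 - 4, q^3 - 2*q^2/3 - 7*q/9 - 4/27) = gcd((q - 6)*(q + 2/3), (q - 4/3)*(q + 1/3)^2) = 1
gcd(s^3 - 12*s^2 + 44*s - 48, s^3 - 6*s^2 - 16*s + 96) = s^2 - 10*s + 24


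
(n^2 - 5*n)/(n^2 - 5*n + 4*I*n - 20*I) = n/(n + 4*I)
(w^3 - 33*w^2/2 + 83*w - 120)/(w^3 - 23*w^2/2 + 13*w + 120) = (2*w - 5)/(2*w + 5)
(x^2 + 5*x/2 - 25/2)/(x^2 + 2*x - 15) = (x - 5/2)/(x - 3)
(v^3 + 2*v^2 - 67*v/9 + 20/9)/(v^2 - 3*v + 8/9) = (3*v^2 + 7*v - 20)/(3*v - 8)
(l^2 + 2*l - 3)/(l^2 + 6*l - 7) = (l + 3)/(l + 7)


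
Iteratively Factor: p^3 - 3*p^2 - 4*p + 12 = (p + 2)*(p^2 - 5*p + 6) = (p - 3)*(p + 2)*(p - 2)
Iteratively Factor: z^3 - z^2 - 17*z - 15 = (z - 5)*(z^2 + 4*z + 3) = (z - 5)*(z + 1)*(z + 3)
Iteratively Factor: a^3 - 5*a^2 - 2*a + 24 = (a - 4)*(a^2 - a - 6) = (a - 4)*(a - 3)*(a + 2)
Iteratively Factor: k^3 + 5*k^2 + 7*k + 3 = (k + 3)*(k^2 + 2*k + 1) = (k + 1)*(k + 3)*(k + 1)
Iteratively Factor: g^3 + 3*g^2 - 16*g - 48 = (g + 4)*(g^2 - g - 12) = (g + 3)*(g + 4)*(g - 4)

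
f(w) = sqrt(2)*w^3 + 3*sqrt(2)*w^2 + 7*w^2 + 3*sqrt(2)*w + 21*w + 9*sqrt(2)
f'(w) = 3*sqrt(2)*w^2 + 6*sqrt(2)*w + 14*w + 3*sqrt(2) + 21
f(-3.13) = 0.50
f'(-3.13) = -3.57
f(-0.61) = 1.19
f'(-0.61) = 13.11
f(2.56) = 174.76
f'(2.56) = 110.61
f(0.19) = 17.94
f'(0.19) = 29.67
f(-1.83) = -4.48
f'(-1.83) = -1.70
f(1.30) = 67.65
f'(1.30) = 61.64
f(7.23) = 1317.40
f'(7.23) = 409.59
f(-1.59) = -4.67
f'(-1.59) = 0.22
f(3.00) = 227.82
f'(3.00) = 130.88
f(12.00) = 4378.34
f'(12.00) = 906.01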